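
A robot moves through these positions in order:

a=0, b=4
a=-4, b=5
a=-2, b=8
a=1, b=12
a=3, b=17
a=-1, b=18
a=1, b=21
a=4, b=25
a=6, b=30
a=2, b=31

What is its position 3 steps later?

Step-to-step displacements: (-4, +1), (+2, +3), (+3, +4), (+2, +5), (-4, +1), (+2, +3), (+3, +4), (+2, +5), (-4, +1) — a repeating cycle of length 4.
step 10: apply (+2, +3) → a=4, b=34
step 11: apply (+3, +4) → a=7, b=38
step 12: apply (+2, +5) → a=9, b=43

a=9, b=43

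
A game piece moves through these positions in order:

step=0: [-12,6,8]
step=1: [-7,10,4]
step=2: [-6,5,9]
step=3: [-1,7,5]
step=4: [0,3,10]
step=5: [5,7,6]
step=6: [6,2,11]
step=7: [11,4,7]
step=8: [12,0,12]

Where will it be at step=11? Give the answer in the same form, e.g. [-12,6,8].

[23,1,9]

Differencing gives [+5,+4,-4], [+1,-5,+5], [+5,+2,-4], [+1,-4,+5], [+5,+4,-4], [+1,-5,+5], [+5,+2,-4], [+1,-4,+5]. This is the pattern [+5,+4,-4], [+1,-5,+5], [+5,+2,-4], [+1,-4,+5] repeated.
step 9: apply [+5,+4,-4] → [17,4,8]
step 10: apply [+1,-5,+5] → [18,-1,13]
step 11: apply [+5,+2,-4] → [23,1,9]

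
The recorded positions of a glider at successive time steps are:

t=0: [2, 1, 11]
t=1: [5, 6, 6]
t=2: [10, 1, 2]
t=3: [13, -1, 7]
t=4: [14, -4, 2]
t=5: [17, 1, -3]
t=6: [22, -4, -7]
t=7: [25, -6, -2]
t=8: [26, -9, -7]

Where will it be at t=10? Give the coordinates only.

[34, -9, -16]

The moves between consecutive positions are [+3, +5, -5], [+5, -5, -4], [+3, -2, +5], [+1, -3, -5], [+3, +5, -5], [+5, -5, -4], [+3, -2, +5], [+1, -3, -5]; they repeat the 4-cycle [[+3, +5, -5], [+5, -5, -4], [+3, -2, +5], [+1, -3, -5]].
step 9: apply [+3, +5, -5] → [29, -4, -12]
step 10: apply [+5, -5, -4] → [34, -9, -16]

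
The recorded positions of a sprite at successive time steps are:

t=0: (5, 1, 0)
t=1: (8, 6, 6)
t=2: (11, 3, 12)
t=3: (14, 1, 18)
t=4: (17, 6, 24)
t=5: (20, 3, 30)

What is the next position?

First: linear, +3 per step → 23 at step 6.
Second: cycles through 1, 6, 3 every 3 steps. Step 6 lands at position 0 of the cycle → 1.
Third: linear, +6 per step → 36 at step 6.

(23, 1, 36)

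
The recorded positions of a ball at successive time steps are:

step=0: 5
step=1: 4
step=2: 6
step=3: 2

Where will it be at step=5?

Step-to-step displacements: -1, +2, -4; each is -2× the previous.
step 4: 2 + 8 → 10
step 5: 10 − 16 → -6

-6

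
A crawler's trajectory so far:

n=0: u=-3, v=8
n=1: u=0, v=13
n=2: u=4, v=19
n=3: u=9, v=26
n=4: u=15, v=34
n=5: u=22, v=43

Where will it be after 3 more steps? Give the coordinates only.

u=49, v=76

First differences are (+3,+5), (+4,+6), (+5,+7), (+6,+8), (+7,+9); their common second difference is (+1,+1) (constant acceleration).
step 6: u=22, v=43 + (+8,+10) → u=30, v=53
step 7: u=30, v=53 + (+9,+11) → u=39, v=64
step 8: u=39, v=64 + (+10,+12) → u=49, v=76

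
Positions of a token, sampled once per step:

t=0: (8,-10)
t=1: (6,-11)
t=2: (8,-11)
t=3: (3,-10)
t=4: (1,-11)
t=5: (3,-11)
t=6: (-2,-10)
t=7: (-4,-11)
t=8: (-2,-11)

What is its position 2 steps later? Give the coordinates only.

The moves between consecutive positions are (-2,-1), (+2,+0), (-5,+1), (-2,-1), (+2,+0), (-5,+1), (-2,-1), (+2,+0); they repeat the 3-cycle [(-2,-1), (+2,+0), (-5,+1)].
step 9: apply (-5,+1) → (-7,-10)
step 10: apply (-2,-1) → (-9,-11)

(-9,-11)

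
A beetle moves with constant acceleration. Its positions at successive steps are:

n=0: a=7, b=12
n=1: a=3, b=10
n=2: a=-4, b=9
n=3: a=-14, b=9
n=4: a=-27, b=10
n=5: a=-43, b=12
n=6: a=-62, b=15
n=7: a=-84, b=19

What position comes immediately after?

First differences are (-4, -2), (-7, -1), (-10, +0), (-13, +1), (-16, +2), (-19, +3), (-22, +4); their common second difference is (-3, +1) (constant acceleration).
step 8: a=-84, b=19 + (-25, +5) → a=-109, b=24

a=-109, b=24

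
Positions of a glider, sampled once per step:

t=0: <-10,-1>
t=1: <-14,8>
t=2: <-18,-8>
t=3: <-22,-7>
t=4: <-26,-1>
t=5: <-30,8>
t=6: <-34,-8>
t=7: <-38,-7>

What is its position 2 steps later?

<-46,8>

First: linear, -4 per step → -46 at step 9.
Second: cycles through -1, 8, -8, -7 every 4 steps. Step 9 lands at position 1 of the cycle → 8.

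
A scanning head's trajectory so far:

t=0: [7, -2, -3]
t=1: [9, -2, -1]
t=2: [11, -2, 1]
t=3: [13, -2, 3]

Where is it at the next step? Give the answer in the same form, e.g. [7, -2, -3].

[15, -2, 5]

Each step adds [+2, +0, +2] to the position.
step 4: [13, -2, 3] + [+2, +0, +2] → [15, -2, 5]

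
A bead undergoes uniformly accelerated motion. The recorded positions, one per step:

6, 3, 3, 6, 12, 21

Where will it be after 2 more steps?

First differences are -3, +0, +3, +6, +9; their common second difference is +3 (constant acceleration).
step 6: 21 + 12 → 33
step 7: 33 + 15 → 48

48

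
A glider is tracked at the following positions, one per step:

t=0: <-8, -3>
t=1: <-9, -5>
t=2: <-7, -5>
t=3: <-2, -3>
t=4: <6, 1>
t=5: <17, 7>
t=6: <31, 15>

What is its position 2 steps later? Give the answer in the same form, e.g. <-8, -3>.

First differences are <-1, -2>, <+2, +0>, <+5, +2>, <+8, +4>, <+11, +6>, <+14, +8>; their common second difference is <+3, +2> (constant acceleration).
step 7: <31, 15> + <+17, +10> → <48, 25>
step 8: <48, 25> + <+20, +12> → <68, 37>

<68, 37>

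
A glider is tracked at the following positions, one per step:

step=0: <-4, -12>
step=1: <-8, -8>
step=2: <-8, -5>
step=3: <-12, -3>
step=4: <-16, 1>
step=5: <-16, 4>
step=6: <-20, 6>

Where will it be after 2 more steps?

<-24, 13>

Differencing gives <-4, +4>, <+0, +3>, <-4, +2>, <-4, +4>, <+0, +3>, <-4, +2>. This is the pattern <-4, +4>, <+0, +3>, <-4, +2> repeated.
step 7: apply <-4, +4> → <-24, 10>
step 8: apply <+0, +3> → <-24, 13>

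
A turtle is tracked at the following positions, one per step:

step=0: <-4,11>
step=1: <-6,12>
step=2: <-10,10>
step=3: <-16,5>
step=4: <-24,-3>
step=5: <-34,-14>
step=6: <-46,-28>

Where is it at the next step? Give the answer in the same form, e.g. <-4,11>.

<-60,-45>

Taking differences between consecutive positions: <-2,+1>, <-4,-2>, <-6,-5>, <-8,-8>, <-10,-11>, <-12,-14>. These grow by <-2,-3> each step.
step 7: <-46,-28> + <-14,-17> → <-60,-45>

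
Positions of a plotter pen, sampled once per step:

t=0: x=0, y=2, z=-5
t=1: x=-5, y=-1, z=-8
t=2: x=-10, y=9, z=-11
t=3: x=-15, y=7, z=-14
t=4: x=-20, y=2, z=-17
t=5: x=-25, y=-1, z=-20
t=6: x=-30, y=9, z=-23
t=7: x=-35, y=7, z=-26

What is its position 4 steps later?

x=-55, y=7, z=-38

X: linear, -5 per step → -55 at step 11.
Y: cycles through 2, -1, 9, 7 every 4 steps. Step 11 lands at position 3 of the cycle → 7.
Z: linear, -3 per step → -38 at step 11.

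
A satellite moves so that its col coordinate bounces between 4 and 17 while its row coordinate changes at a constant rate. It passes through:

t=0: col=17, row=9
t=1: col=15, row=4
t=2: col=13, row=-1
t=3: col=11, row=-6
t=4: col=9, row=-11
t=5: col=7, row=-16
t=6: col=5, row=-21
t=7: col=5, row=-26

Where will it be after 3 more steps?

The col coordinate reflects between 4 and 17, moving 2 per step.
  step 8: 5 → 7
  step 9: 7 → 9
  step 10: 9 → 11
The row coordinate changes by -5 each step: at step 10 it is -41.

col=11, row=-41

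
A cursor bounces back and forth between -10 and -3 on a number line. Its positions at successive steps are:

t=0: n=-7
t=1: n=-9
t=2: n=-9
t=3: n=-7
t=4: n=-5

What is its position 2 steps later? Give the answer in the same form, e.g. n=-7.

n=-5

The value travels 2 per step and bounces off the walls at -10 and -3.
  step 5: -5 → -3
  step 6: -3 → -5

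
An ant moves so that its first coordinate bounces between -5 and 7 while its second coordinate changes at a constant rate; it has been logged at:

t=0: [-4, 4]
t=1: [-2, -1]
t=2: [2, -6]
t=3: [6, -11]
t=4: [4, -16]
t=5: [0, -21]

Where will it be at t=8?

[2, -36]

The first coordinate travels 4 per step and bounces off the walls at -5 and 7.
  step 6: 0 → -4
  step 7: -4 → -2
  step 8: -2 → 2
The second coordinate changes by -5 each step: at step 8 it is -36.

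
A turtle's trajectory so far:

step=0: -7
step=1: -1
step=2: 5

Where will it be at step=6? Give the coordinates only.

The position changes by +6 every step.
step 3: 5 + 6 → 11
step 4: 11 + 6 → 17
step 5: 17 + 6 → 23
step 6: 23 + 6 → 29

29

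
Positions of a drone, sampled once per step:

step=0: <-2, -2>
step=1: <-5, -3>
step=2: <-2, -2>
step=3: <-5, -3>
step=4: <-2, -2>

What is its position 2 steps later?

<-2, -2>

Consecutive displacements <-3, -1>, <+3, +1>, <-3, -1>, <+3, +1> scale by a factor of -1 each step.
step 5: <-2, -2> + <-3, -1> → <-5, -3>
step 6: <-5, -3> + <+3, +1> → <-2, -2>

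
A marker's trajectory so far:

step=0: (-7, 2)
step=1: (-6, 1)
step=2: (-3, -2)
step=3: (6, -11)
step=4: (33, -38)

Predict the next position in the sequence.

Consecutive displacements (+1, -1), (+3, -3), (+9, -9), (+27, -27) scale by a factor of 3 each step.
step 5: (33, -38) + (+81, -81) → (114, -119)

(114, -119)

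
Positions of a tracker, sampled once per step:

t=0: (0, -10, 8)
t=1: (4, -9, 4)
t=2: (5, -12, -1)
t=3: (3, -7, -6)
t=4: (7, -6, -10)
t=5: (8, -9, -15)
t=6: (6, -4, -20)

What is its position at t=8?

(11, -6, -29)

Step-to-step displacements: (+4, +1, -4), (+1, -3, -5), (-2, +5, -5), (+4, +1, -4), (+1, -3, -5), (-2, +5, -5) — a repeating cycle of length 3.
step 7: apply (+4, +1, -4) → (10, -3, -24)
step 8: apply (+1, -3, -5) → (11, -6, -29)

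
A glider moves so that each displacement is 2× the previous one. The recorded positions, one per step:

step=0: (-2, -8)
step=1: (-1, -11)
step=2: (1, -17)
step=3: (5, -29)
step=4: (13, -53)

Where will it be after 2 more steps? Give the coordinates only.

(61, -197)

Step-to-step displacements: (+1, -3), (+2, -6), (+4, -12), (+8, -24); each is 2× the previous.
step 5: (13, -53) + (+16, -48) → (29, -101)
step 6: (29, -101) + (+32, -96) → (61, -197)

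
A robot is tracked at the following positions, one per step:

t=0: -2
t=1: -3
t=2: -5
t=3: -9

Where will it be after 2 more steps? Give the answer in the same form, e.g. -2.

The jumps are -1, -2, -4 — a geometric progression with ratio 2.
step 4: -9 − 8 → -17
step 5: -17 − 16 → -33

-33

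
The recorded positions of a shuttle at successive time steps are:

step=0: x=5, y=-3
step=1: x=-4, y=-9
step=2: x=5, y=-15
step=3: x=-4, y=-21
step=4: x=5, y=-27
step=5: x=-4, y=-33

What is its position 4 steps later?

x=-4, y=-57

The x coordinate repeats the cycle [5, -4] with period 2; step 9 mod 2 = 1, giving -4.
The y coordinate changes by -6 each step, so at step 9 it is -3 + 9·(-6) = -57.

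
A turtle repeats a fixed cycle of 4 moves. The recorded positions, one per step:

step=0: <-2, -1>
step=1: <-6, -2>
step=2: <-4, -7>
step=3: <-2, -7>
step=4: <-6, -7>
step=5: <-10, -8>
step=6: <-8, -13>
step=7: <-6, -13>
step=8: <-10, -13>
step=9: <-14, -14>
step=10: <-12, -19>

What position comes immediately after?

The moves between consecutive positions are <-4, -1>, <+2, -5>, <+2, +0>, <-4, +0>, <-4, -1>, <+2, -5>, <+2, +0>, <-4, +0>, <-4, -1>, <+2, -5>; they repeat the 4-cycle [<-4, -1>, <+2, -5>, <+2, +0>, <-4, +0>].
step 11: apply <+2, +0> → <-10, -19>

<-10, -19>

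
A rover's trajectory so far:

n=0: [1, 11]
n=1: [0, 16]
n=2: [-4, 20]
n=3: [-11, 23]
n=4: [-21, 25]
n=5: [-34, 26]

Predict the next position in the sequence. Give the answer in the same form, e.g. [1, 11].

[-50, 26]

Successive displacements: [-1, +5], [-4, +4], [-7, +3], [-10, +2], [-13, +1] — each changes by [-3, -1].
step 6: [-34, 26] + [-16, +0] → [-50, 26]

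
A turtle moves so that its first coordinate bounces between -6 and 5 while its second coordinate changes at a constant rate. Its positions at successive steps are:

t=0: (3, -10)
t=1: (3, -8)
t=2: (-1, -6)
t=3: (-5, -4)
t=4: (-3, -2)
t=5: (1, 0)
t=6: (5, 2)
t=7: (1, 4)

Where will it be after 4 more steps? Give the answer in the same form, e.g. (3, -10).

(3, 12)

The first coordinate travels 4 per step and bounces off the walls at -6 and 5.
  step 8: 1 → -3
  step 9: -3 → -5
  step 10: -5 → -1
  step 11: -1 → 3
The second coordinate changes by +2 each step: at step 11 it is 12.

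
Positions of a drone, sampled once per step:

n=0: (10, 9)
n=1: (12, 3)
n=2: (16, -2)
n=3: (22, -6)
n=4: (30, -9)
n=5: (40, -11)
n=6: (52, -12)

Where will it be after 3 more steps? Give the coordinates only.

Taking differences between consecutive positions: (+2, -6), (+4, -5), (+6, -4), (+8, -3), (+10, -2), (+12, -1). These grow by (+2, +1) each step.
step 7: (52, -12) + (+14, +0) → (66, -12)
step 8: (66, -12) + (+16, +1) → (82, -11)
step 9: (82, -11) + (+18, +2) → (100, -9)

(100, -9)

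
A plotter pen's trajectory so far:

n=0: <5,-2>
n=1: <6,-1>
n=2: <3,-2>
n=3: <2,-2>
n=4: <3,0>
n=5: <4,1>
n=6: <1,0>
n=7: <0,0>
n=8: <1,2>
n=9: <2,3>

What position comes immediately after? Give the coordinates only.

<-1,2>

Step-to-step displacements: <+1,+1>, <-3,-1>, <-1,+0>, <+1,+2>, <+1,+1>, <-3,-1>, <-1,+0>, <+1,+2>, <+1,+1> — a repeating cycle of length 4.
step 10: apply <-3,-1> → <-1,2>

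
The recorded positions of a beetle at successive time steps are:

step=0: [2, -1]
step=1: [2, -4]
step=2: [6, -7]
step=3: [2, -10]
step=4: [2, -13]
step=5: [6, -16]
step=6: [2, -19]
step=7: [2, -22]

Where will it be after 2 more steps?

First: cycles through 2, 2, 6 every 3 steps. Step 9 lands at position 0 of the cycle → 2.
Second: linear, -3 per step → -28 at step 9.

[2, -28]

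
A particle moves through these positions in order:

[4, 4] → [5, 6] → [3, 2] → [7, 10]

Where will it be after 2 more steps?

[15, 26]

Step-to-step displacements: [+1, +2], [-2, -4], [+4, +8]; each is -2× the previous.
step 4: [7, 10] + [-8, -16] → [-1, -6]
step 5: [-1, -6] + [+16, +32] → [15, 26]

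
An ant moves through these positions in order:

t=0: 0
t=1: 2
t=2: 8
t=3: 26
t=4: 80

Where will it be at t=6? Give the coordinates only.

728

Consecutive displacements +2, +6, +18, +54 scale by a factor of 3 each step.
step 5: 80 + 162 → 242
step 6: 242 + 486 → 728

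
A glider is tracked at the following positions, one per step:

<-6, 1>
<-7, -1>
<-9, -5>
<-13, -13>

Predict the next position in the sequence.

Step-to-step displacements: <-1, -2>, <-2, -4>, <-4, -8>; each is 2× the previous.
step 4: <-13, -13> + <-8, -16> → <-21, -29>

<-21, -29>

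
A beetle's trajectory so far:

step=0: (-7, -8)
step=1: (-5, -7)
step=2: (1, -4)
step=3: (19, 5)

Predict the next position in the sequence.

The jumps are (+2, +1), (+6, +3), (+18, +9) — a geometric progression with ratio 3.
step 4: (19, 5) + (+54, +27) → (73, 32)

(73, 32)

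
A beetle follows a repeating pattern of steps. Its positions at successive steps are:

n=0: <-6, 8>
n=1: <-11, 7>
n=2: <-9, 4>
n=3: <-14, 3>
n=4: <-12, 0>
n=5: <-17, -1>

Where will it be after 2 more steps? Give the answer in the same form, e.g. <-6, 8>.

Differencing gives <-5, -1>, <+2, -3>, <-5, -1>, <+2, -3>, <-5, -1>. This is the pattern <-5, -1>, <+2, -3> repeated.
step 6: apply <+2, -3> → <-15, -4>
step 7: apply <-5, -1> → <-20, -5>

<-20, -5>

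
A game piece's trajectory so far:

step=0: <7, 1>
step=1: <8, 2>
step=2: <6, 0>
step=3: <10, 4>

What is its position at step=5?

<18, 12>

Step-to-step displacements: <+1, +1>, <-2, -2>, <+4, +4>; each is -2× the previous.
step 4: <10, 4> + <-8, -8> → <2, -4>
step 5: <2, -4> + <+16, +16> → <18, 12>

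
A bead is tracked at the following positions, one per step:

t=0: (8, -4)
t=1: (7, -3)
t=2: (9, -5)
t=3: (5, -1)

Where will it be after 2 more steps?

The jumps are (-1, +1), (+2, -2), (-4, +4) — a geometric progression with ratio -2.
step 4: (5, -1) + (+8, -8) → (13, -9)
step 5: (13, -9) + (-16, +16) → (-3, 7)

(-3, 7)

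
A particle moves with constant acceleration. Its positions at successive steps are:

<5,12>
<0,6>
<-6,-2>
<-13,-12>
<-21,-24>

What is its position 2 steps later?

Successive displacements: <-5,-6>, <-6,-8>, <-7,-10>, <-8,-12> — each changes by <-1,-2>.
step 5: <-21,-24> + <-9,-14> → <-30,-38>
step 6: <-30,-38> + <-10,-16> → <-40,-54>

<-40,-54>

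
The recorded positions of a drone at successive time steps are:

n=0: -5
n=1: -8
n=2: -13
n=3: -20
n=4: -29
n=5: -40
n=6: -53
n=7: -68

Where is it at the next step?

Successive displacements: -3, -5, -7, -9, -11, -13, -15 — each changes by -2.
step 8: -68 − 17 → -85

-85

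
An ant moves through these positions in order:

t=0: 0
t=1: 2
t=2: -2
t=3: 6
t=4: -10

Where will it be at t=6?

Step-to-step displacements: +2, -4, +8, -16; each is -2× the previous.
step 5: -10 + 32 → 22
step 6: 22 − 64 → -42

-42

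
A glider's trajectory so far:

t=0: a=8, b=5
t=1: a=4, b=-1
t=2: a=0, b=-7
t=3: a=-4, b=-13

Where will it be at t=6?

a=-16, b=-31

The position changes by (-4, -6) every step.
step 4: a=-4, b=-13 + (-4, -6) → a=-8, b=-19
step 5: a=-8, b=-19 + (-4, -6) → a=-12, b=-25
step 6: a=-12, b=-25 + (-4, -6) → a=-16, b=-31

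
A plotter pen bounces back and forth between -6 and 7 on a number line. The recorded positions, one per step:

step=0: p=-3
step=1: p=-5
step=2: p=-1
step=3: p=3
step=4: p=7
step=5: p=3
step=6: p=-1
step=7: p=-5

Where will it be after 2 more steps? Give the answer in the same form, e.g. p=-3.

The value reflects between -6 and 7, moving 4 per step.
  step 8: -5 → -3
  step 9: -3 → 1

p=1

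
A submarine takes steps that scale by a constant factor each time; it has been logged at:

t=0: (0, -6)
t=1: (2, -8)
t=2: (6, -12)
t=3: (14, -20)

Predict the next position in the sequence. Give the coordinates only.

The jumps are (+2, -2), (+4, -4), (+8, -8) — a geometric progression with ratio 2.
step 4: (14, -20) + (+16, -16) → (30, -36)

(30, -36)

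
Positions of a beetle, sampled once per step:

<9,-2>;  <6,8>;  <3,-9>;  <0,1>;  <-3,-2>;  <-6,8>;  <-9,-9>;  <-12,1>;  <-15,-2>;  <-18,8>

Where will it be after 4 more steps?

The first coordinate changes by -3 each step, so at step 13 it is 9 + 13·(-3) = -30.
The second coordinate repeats the cycle [-2, 8, -9, 1] with period 4; step 13 mod 4 = 1, giving 8.

<-30,8>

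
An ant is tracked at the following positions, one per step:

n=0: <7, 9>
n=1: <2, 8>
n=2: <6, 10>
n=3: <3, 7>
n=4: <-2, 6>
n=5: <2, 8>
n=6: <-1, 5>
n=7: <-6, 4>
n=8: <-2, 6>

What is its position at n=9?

Differencing gives <-5, -1>, <+4, +2>, <-3, -3>, <-5, -1>, <+4, +2>, <-3, -3>, <-5, -1>, <+4, +2>. This is the pattern <-5, -1>, <+4, +2>, <-3, -3> repeated.
step 9: apply <-3, -3> → <-5, 3>

<-5, 3>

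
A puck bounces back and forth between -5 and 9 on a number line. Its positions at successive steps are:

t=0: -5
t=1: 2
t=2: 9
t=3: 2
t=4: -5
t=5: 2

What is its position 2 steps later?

2

The value reflects between -5 and 9, moving 7 per step.
  step 6: 2 → 9
  step 7: 9 → 2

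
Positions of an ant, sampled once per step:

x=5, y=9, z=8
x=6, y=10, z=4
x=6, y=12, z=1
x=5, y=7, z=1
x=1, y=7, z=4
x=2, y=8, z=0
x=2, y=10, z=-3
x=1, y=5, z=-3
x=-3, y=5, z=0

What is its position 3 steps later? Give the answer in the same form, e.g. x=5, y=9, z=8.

x=-3, y=3, z=-7

The moves between consecutive positions are (+1, +1, -4), (+0, +2, -3), (-1, -5, +0), (-4, +0, +3), (+1, +1, -4), (+0, +2, -3), (-1, -5, +0), (-4, +0, +3); they repeat the 4-cycle [(+1, +1, -4), (+0, +2, -3), (-1, -5, +0), (-4, +0, +3)].
step 9: apply (+1, +1, -4) → x=-2, y=6, z=-4
step 10: apply (+0, +2, -3) → x=-2, y=8, z=-7
step 11: apply (-1, -5, +0) → x=-3, y=3, z=-7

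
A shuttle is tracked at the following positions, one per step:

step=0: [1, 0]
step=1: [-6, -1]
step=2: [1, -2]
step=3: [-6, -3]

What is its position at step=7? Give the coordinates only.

First: cycles through 1, -6 every 2 steps. Step 7 lands at position 1 of the cycle → -6.
Second: linear, -1 per step → -7 at step 7.

[-6, -7]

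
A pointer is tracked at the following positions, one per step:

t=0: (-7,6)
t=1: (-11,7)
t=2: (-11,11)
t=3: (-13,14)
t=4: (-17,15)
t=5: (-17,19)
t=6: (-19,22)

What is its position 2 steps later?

Step-to-step displacements: (-4,+1), (+0,+4), (-2,+3), (-4,+1), (+0,+4), (-2,+3) — a repeating cycle of length 3.
step 7: apply (-4,+1) → (-23,23)
step 8: apply (+0,+4) → (-23,27)

(-23,27)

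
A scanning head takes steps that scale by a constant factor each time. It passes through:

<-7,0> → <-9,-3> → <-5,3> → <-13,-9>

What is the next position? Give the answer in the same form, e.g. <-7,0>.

<3,15>

Consecutive displacements <-2,-3>, <+4,+6>, <-8,-12> scale by a factor of -2 each step.
step 4: <-13,-9> + <+16,+24> → <3,15>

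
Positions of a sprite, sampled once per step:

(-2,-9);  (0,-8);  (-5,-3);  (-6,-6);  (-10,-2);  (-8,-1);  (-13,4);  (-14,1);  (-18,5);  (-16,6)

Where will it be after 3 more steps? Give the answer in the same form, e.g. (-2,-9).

(-26,12)

The moves between consecutive positions are (+2,+1), (-5,+5), (-1,-3), (-4,+4), (+2,+1), (-5,+5), (-1,-3), (-4,+4), (+2,+1); they repeat the 4-cycle [(+2,+1), (-5,+5), (-1,-3), (-4,+4)].
step 10: apply (-5,+5) → (-21,11)
step 11: apply (-1,-3) → (-22,8)
step 12: apply (-4,+4) → (-26,12)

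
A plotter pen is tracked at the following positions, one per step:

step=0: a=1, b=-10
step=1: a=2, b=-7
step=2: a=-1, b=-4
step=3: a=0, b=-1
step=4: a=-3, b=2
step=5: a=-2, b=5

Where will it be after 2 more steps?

Step-to-step displacements: (+1, +3), (-3, +3), (+1, +3), (-3, +3), (+1, +3) — a repeating cycle of length 2.
step 6: apply (-3, +3) → a=-5, b=8
step 7: apply (+1, +3) → a=-4, b=11

a=-4, b=11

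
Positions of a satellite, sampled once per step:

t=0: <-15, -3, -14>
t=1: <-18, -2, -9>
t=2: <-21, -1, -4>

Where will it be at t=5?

<-30, 2, 11>

Each step adds <-3, +1, +5> to the position.
step 3: <-21, -1, -4> + <-3, +1, +5> → <-24, 0, 1>
step 4: <-24, 0, 1> + <-3, +1, +5> → <-27, 1, 6>
step 5: <-27, 1, 6> + <-3, +1, +5> → <-30, 2, 11>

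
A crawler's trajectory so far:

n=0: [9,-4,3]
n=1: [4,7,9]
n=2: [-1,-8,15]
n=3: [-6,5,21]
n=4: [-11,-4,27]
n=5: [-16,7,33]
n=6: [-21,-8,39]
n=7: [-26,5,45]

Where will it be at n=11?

The first coordinate changes by -5 each step, so at step 11 it is 9 + 11·(-5) = -46.
The second coordinate repeats the cycle [-4, 7, -8, 5] with period 4; step 11 mod 4 = 3, giving 5.
The third coordinate changes by +6 each step, so at step 11 it is 3 + 11·(6) = 69.

[-46,5,69]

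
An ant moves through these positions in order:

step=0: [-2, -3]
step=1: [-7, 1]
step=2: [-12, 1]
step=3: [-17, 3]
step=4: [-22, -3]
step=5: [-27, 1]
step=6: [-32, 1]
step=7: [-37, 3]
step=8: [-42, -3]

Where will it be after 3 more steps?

[-57, 3]

First: linear, -5 per step → -57 at step 11.
Second: cycles through -3, 1, 1, 3 every 4 steps. Step 11 lands at position 3 of the cycle → 3.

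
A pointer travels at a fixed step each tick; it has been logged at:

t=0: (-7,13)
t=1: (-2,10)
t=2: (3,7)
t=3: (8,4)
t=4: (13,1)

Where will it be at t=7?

Each step adds (+5,-3) to the position.
step 5: (13,1) + (+5,-3) → (18,-2)
step 6: (18,-2) + (+5,-3) → (23,-5)
step 7: (23,-5) + (+5,-3) → (28,-8)

(28,-8)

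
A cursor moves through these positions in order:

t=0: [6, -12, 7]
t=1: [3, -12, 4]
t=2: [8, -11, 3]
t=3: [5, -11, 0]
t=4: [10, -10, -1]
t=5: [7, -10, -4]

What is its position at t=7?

The moves between consecutive positions are [-3, +0, -3], [+5, +1, -1], [-3, +0, -3], [+5, +1, -1], [-3, +0, -3]; they repeat the 2-cycle [[-3, +0, -3], [+5, +1, -1]].
step 6: apply [+5, +1, -1] → [12, -9, -5]
step 7: apply [-3, +0, -3] → [9, -9, -8]

[9, -9, -8]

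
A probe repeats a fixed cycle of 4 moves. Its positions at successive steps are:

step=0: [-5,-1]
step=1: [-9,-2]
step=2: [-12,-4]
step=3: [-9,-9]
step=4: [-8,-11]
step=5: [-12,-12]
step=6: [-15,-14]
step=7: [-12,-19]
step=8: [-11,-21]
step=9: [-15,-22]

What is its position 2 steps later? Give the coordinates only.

[-15,-29]

The moves between consecutive positions are [-4,-1], [-3,-2], [+3,-5], [+1,-2], [-4,-1], [-3,-2], [+3,-5], [+1,-2], [-4,-1]; they repeat the 4-cycle [[-4,-1], [-3,-2], [+3,-5], [+1,-2]].
step 10: apply [-3,-2] → [-18,-24]
step 11: apply [+3,-5] → [-15,-29]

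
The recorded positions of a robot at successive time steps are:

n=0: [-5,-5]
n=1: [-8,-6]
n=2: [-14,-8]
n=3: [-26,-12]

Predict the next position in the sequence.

[-50,-20]

The jumps are [-3,-1], [-6,-2], [-12,-4] — a geometric progression with ratio 2.
step 4: [-26,-12] + [-24,-8] → [-50,-20]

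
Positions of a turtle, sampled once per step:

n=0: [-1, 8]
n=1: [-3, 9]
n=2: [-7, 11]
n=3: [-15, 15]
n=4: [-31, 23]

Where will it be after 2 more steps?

[-127, 71]

Consecutive displacements [-2, +1], [-4, +2], [-8, +4], [-16, +8] scale by a factor of 2 each step.
step 5: [-31, 23] + [-32, +16] → [-63, 39]
step 6: [-63, 39] + [-64, +32] → [-127, 71]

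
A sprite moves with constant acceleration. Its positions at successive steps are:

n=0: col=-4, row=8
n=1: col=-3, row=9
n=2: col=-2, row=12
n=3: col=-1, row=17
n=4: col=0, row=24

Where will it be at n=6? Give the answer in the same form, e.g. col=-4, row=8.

col=2, row=44

Successive displacements: (+1,+1), (+1,+3), (+1,+5), (+1,+7) — each changes by (+0,+2).
step 5: col=0, row=24 + (+1,+9) → col=1, row=33
step 6: col=1, row=33 + (+1,+11) → col=2, row=44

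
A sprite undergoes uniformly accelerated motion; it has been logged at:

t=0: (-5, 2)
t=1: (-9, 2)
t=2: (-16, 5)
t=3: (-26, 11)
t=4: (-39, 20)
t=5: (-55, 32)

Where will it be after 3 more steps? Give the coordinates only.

Successive displacements: (-4, +0), (-7, +3), (-10, +6), (-13, +9), (-16, +12) — each changes by (-3, +3).
step 6: (-55, 32) + (-19, +15) → (-74, 47)
step 7: (-74, 47) + (-22, +18) → (-96, 65)
step 8: (-96, 65) + (-25, +21) → (-121, 86)

(-121, 86)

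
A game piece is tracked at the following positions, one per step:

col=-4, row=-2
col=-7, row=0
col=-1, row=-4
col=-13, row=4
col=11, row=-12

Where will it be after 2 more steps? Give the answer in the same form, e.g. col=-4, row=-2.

col=59, row=-44

Consecutive displacements (-3,+2), (+6,-4), (-12,+8), (+24,-16) scale by a factor of -2 each step.
step 5: col=11, row=-12 + (-48,+32) → col=-37, row=20
step 6: col=-37, row=20 + (+96,-64) → col=59, row=-44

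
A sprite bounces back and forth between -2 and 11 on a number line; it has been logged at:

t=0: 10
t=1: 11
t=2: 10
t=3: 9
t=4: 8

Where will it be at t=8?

The value travels 1 per step and bounces off the walls at -2 and 11.
  step 5: 8 → 7
  step 6: 7 → 6
  step 7: 6 → 5
  step 8: 5 → 4

4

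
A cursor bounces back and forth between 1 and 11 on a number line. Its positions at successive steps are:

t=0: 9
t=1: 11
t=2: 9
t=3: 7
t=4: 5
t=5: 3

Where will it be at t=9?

The value travels 2 per step and bounces off the walls at 1 and 11.
  step 6: 3 → 1
  step 7: 1 → 3
  step 8: 3 → 5
  step 9: 5 → 7

7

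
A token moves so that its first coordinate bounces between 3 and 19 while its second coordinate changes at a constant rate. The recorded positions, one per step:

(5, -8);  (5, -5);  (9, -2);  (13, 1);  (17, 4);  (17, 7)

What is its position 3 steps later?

The first coordinate travels 4 per step and bounces off the walls at 3 and 19.
  step 6: 17 → 13
  step 7: 13 → 9
  step 8: 9 → 5
The second coordinate changes by +3 each step: at step 8 it is 16.

(5, 16)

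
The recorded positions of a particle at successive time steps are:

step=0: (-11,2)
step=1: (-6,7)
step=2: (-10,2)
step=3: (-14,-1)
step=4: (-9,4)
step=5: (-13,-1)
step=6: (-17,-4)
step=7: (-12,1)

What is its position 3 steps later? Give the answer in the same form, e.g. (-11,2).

(-15,-2)

Differencing gives (+5,+5), (-4,-5), (-4,-3), (+5,+5), (-4,-5), (-4,-3), (+5,+5). This is the pattern (+5,+5), (-4,-5), (-4,-3) repeated.
step 8: apply (-4,-5) → (-16,-4)
step 9: apply (-4,-3) → (-20,-7)
step 10: apply (+5,+5) → (-15,-2)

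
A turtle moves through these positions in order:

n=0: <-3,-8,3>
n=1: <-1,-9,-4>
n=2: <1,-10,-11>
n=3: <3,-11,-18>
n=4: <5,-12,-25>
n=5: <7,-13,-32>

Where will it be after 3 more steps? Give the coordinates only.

<13,-16,-53>

Each step adds <+2,-1,-7> to the position.
step 6: <7,-13,-32> + <+2,-1,-7> → <9,-14,-39>
step 7: <9,-14,-39> + <+2,-1,-7> → <11,-15,-46>
step 8: <11,-15,-46> + <+2,-1,-7> → <13,-16,-53>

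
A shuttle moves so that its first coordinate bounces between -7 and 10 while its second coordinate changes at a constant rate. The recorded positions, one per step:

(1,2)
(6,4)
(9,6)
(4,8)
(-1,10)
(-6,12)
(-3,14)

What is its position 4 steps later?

(3,22)

The first coordinate travels 5 per step and bounces off the walls at -7 and 10.
  step 7: -3 → 2
  step 8: 2 → 7
  step 9: 7 → 8
  step 10: 8 → 3
The second coordinate changes by +2 each step: at step 10 it is 22.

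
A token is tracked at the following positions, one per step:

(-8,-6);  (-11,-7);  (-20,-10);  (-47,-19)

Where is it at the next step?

Step-to-step displacements: (-3,-1), (-9,-3), (-27,-9); each is 3× the previous.
step 4: (-47,-19) + (-81,-27) → (-128,-46)

(-128,-46)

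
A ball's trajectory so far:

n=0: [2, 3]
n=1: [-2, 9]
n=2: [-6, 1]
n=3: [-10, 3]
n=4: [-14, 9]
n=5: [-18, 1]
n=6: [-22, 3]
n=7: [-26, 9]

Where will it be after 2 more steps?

First: linear, -4 per step → -34 at step 9.
Second: cycles through 3, 9, 1 every 3 steps. Step 9 lands at position 0 of the cycle → 3.

[-34, 3]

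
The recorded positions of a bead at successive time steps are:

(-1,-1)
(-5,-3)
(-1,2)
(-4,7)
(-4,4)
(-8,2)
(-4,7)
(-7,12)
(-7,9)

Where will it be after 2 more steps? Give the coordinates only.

Differencing gives (-4,-2), (+4,+5), (-3,+5), (+0,-3), (-4,-2), (+4,+5), (-3,+5), (+0,-3). This is the pattern (-4,-2), (+4,+5), (-3,+5), (+0,-3) repeated.
step 9: apply (-4,-2) → (-11,7)
step 10: apply (+4,+5) → (-7,12)

(-7,12)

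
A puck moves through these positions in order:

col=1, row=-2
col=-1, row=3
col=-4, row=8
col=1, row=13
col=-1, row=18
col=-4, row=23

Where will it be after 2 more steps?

Col: cycles through 1, -1, -4 every 3 steps. Step 7 lands at position 1 of the cycle → -1.
Row: linear, +5 per step → 33 at step 7.

col=-1, row=33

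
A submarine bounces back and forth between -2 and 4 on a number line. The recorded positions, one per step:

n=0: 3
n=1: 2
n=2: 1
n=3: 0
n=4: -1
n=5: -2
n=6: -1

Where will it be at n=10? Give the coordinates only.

3

The value travels 1 per step and bounces off the walls at -2 and 4.
  step 7: -1 → 0
  step 8: 0 → 1
  step 9: 1 → 2
  step 10: 2 → 3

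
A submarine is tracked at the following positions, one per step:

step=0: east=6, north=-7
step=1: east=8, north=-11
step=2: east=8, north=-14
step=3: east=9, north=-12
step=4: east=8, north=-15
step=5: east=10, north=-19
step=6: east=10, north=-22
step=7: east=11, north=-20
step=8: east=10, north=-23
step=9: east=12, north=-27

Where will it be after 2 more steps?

east=13, north=-28

The moves between consecutive positions are (+2, -4), (+0, -3), (+1, +2), (-1, -3), (+2, -4), (+0, -3), (+1, +2), (-1, -3), (+2, -4); they repeat the 4-cycle [(+2, -4), (+0, -3), (+1, +2), (-1, -3)].
step 10: apply (+0, -3) → east=12, north=-30
step 11: apply (+1, +2) → east=13, north=-28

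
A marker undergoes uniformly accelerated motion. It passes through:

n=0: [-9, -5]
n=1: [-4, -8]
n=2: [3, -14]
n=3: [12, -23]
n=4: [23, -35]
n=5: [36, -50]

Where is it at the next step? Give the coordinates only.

[51, -68]

Successive displacements: [+5, -3], [+7, -6], [+9, -9], [+11, -12], [+13, -15] — each changes by [+2, -3].
step 6: [36, -50] + [+15, -18] → [51, -68]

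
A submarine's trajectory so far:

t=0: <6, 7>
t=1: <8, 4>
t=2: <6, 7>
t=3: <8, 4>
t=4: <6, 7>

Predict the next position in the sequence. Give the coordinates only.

<8, 4>

Consecutive displacements <+2, -3>, <-2, +3>, <+2, -3>, <-2, +3> scale by a factor of -1 each step.
step 5: <6, 7> + <+2, -3> → <8, 4>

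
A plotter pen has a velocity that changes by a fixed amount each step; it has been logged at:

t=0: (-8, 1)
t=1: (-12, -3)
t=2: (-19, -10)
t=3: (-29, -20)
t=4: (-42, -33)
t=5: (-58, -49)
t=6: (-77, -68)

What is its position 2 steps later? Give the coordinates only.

(-124, -115)

First differences are (-4, -4), (-7, -7), (-10, -10), (-13, -13), (-16, -16), (-19, -19); their common second difference is (-3, -3) (constant acceleration).
step 7: (-77, -68) + (-22, -22) → (-99, -90)
step 8: (-99, -90) + (-25, -25) → (-124, -115)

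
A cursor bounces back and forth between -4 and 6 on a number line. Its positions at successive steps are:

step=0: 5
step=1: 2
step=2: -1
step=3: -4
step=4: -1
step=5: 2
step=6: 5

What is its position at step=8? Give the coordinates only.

The value travels 3 per step and bounces off the walls at -4 and 6.
  step 7: 5 → 4
  step 8: 4 → 1

1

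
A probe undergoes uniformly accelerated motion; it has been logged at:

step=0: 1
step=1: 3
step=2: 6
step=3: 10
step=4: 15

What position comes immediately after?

21

Taking differences between consecutive positions: +2, +3, +4, +5. These grow by +1 each step.
step 5: 15 + 6 → 21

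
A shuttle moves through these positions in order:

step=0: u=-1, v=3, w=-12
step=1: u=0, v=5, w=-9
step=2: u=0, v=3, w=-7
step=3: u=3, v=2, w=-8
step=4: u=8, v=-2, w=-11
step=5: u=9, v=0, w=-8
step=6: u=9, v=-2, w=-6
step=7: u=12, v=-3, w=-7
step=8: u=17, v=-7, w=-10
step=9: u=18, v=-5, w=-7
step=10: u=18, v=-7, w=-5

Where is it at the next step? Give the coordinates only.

u=21, v=-8, w=-6

Step-to-step displacements: (+1, +2, +3), (+0, -2, +2), (+3, -1, -1), (+5, -4, -3), (+1, +2, +3), (+0, -2, +2), (+3, -1, -1), (+5, -4, -3), (+1, +2, +3), (+0, -2, +2) — a repeating cycle of length 4.
step 11: apply (+3, -1, -1) → u=21, v=-8, w=-6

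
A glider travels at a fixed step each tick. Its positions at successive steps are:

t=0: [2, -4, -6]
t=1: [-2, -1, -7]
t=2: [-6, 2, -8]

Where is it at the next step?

The position changes by [-4, +3, -1] every step.
step 3: [-6, 2, -8] + [-4, +3, -1] → [-10, 5, -9]

[-10, 5, -9]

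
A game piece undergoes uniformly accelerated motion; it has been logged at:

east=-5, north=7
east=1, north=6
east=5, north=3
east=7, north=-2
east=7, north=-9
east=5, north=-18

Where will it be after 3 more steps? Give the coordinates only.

east=-13, north=-57

Successive displacements: (+6,-1), (+4,-3), (+2,-5), (+0,-7), (-2,-9) — each changes by (-2,-2).
step 6: east=5, north=-18 + (-4,-11) → east=1, north=-29
step 7: east=1, north=-29 + (-6,-13) → east=-5, north=-42
step 8: east=-5, north=-42 + (-8,-15) → east=-13, north=-57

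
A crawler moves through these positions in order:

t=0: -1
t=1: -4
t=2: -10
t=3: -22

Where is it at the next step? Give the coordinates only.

-46

The jumps are -3, -6, -12 — a geometric progression with ratio 2.
step 4: -22 − 24 → -46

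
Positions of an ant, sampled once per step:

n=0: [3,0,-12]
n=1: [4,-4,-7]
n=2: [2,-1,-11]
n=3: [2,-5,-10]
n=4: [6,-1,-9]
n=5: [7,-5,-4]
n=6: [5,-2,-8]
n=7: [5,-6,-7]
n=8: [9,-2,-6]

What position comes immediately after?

The moves between consecutive positions are [+1,-4,+5], [-2,+3,-4], [+0,-4,+1], [+4,+4,+1], [+1,-4,+5], [-2,+3,-4], [+0,-4,+1], [+4,+4,+1]; they repeat the 4-cycle [[+1,-4,+5], [-2,+3,-4], [+0,-4,+1], [+4,+4,+1]].
step 9: apply [+1,-4,+5] → [10,-6,-1]

[10,-6,-1]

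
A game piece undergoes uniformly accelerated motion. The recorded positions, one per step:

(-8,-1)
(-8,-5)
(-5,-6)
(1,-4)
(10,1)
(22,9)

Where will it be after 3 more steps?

First differences are (+0,-4), (+3,-1), (+6,+2), (+9,+5), (+12,+8); their common second difference is (+3,+3) (constant acceleration).
step 6: (22,9) + (+15,+11) → (37,20)
step 7: (37,20) + (+18,+14) → (55,34)
step 8: (55,34) + (+21,+17) → (76,51)

(76,51)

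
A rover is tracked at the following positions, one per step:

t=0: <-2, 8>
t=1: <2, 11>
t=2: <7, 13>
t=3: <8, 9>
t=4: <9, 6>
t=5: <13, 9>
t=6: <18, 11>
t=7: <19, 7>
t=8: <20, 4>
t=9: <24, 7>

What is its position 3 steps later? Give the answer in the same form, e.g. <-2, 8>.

<31, 2>

The moves between consecutive positions are <+4, +3>, <+5, +2>, <+1, -4>, <+1, -3>, <+4, +3>, <+5, +2>, <+1, -4>, <+1, -3>, <+4, +3>; they repeat the 4-cycle [<+4, +3>, <+5, +2>, <+1, -4>, <+1, -3>].
step 10: apply <+5, +2> → <29, 9>
step 11: apply <+1, -4> → <30, 5>
step 12: apply <+1, -3> → <31, 2>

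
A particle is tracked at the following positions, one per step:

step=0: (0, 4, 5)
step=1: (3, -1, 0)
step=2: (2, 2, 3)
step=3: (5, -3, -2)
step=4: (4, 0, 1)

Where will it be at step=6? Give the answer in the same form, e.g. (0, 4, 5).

Differencing gives (+3, -5, -5), (-1, +3, +3), (+3, -5, -5), (-1, +3, +3). This is the pattern (+3, -5, -5), (-1, +3, +3) repeated.
step 5: apply (+3, -5, -5) → (7, -5, -4)
step 6: apply (-1, +3, +3) → (6, -2, -1)

(6, -2, -1)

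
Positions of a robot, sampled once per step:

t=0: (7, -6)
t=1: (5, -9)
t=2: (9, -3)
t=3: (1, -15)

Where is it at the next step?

(17, 9)

Step-to-step displacements: (-2, -3), (+4, +6), (-8, -12); each is -2× the previous.
step 4: (1, -15) + (+16, +24) → (17, 9)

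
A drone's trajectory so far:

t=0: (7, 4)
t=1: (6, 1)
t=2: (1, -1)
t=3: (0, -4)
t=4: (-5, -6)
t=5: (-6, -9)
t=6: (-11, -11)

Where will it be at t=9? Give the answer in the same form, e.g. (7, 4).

The moves between consecutive positions are (-1, -3), (-5, -2), (-1, -3), (-5, -2), (-1, -3), (-5, -2); they repeat the 2-cycle [(-1, -3), (-5, -2)].
step 7: apply (-1, -3) → (-12, -14)
step 8: apply (-5, -2) → (-17, -16)
step 9: apply (-1, -3) → (-18, -19)

(-18, -19)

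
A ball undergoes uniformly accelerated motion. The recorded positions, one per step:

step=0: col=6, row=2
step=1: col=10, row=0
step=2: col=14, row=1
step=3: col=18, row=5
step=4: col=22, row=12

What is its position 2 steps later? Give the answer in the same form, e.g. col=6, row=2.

col=30, row=35

Successive displacements: (+4, -2), (+4, +1), (+4, +4), (+4, +7) — each changes by (+0, +3).
step 5: col=22, row=12 + (+4, +10) → col=26, row=22
step 6: col=26, row=22 + (+4, +13) → col=30, row=35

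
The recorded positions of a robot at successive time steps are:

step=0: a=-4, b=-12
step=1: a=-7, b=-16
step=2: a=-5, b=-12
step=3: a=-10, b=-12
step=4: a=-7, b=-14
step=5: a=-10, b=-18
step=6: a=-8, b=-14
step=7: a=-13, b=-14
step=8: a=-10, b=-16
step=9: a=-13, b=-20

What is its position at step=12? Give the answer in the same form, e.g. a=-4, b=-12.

a=-13, b=-18

Differencing gives (-3, -4), (+2, +4), (-5, +0), (+3, -2), (-3, -4), (+2, +4), (-5, +0), (+3, -2), (-3, -4). This is the pattern (-3, -4), (+2, +4), (-5, +0), (+3, -2) repeated.
step 10: apply (+2, +4) → a=-11, b=-16
step 11: apply (-5, +0) → a=-16, b=-16
step 12: apply (+3, -2) → a=-13, b=-18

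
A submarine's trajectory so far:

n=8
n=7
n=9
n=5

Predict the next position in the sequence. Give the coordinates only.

Step-to-step displacements: -1, +2, -4; each is -2× the previous.
step 4: 5 + 8 → n=13

n=13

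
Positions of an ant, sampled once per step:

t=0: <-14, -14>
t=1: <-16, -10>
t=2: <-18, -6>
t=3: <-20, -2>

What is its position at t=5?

The position changes by <-2, +4> every step.
step 4: <-20, -2> + <-2, +4> → <-22, 2>
step 5: <-22, 2> + <-2, +4> → <-24, 6>

<-24, 6>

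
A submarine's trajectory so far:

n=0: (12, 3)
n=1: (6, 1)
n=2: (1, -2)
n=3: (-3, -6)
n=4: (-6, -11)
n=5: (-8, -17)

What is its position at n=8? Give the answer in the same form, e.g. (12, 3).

(-8, -41)

Successive displacements: (-6, -2), (-5, -3), (-4, -4), (-3, -5), (-2, -6) — each changes by (+1, -1).
step 6: (-8, -17) + (-1, -7) → (-9, -24)
step 7: (-9, -24) + (+0, -8) → (-9, -32)
step 8: (-9, -32) + (+1, -9) → (-8, -41)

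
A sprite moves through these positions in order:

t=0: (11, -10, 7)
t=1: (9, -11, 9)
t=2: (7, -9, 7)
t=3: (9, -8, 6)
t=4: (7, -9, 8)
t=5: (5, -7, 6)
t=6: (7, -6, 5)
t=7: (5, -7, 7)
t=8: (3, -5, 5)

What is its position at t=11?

Differencing gives (-2, -1, +2), (-2, +2, -2), (+2, +1, -1), (-2, -1, +2), (-2, +2, -2), (+2, +1, -1), (-2, -1, +2), (-2, +2, -2). This is the pattern (-2, -1, +2), (-2, +2, -2), (+2, +1, -1) repeated.
step 9: apply (+2, +1, -1) → (5, -4, 4)
step 10: apply (-2, -1, +2) → (3, -5, 6)
step 11: apply (-2, +2, -2) → (1, -3, 4)

(1, -3, 4)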